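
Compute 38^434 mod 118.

By square-and-multiply:
38^1 ≡ 38 (mod 118)
38^2 ≡ 38^2 = 1444 ≡ 28 (mod 118)
38^4 ≡ 28^2 = 784 ≡ 76 (mod 118)
38^8 ≡ 76^2 = 5776 ≡ 112 (mod 118)
38^16 ≡ 112^2 = 12544 ≡ 36 (mod 118)
38^32 ≡ 36^2 = 1296 ≡ 116 (mod 118)
38^64 ≡ 116^2 = 13456 ≡ 4 (mod 118)
38^128 ≡ 4^2 = 16 (mod 118)
38^256 ≡ 16^2 = 256 ≡ 20 (mod 118)
38^434 = 38^256 · 38^128 · 38^32 · 38^16 · 38^2 ≡ 20 · 16 · 116 · 36 · 28 (mod 118).
Accumulate the product:
20 · 16 = 320 ≡ 84
84 · 116 = 9744 ≡ 68
68 · 36 = 2448 ≡ 88
88 · 28 = 2464 ≡ 104

104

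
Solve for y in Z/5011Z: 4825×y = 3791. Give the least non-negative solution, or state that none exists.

gcd(4825, 5011) = 1, so a unique solution mod 5011 exists.
4825⁻¹ ≡ 4553 (mod 5011).
y ≡ 4553×3791 ≡ 2539 (mod 5011).

2539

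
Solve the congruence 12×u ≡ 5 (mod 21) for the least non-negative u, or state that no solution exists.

gcd(12, 21) = 3, and 3 does not divide 5.
So the congruence has no solution.

no solution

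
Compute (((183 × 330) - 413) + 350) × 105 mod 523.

183 × 330 = 60390 ≡ 245 (mod 523)
245 - 413 = -168 ≡ 355 (mod 523)
355 + 350 = 705 ≡ 182 (mod 523)
182 × 105 = 19110 ≡ 282 (mod 523)

282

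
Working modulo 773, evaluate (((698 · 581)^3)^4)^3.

698 · 581 = 405538 ≡ 486 (mod 773)
(486)^3 ≡ 756 (mod 773)
(756)^4 ≡ 37 (mod 773)
(37)^3 ≡ 408 (mod 773)

408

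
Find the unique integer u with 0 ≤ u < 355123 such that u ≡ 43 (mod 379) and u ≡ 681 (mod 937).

379⁻¹ mod 937: 379*848 ≡ 1 (mod 937), so 379⁻¹ ≡ 848.
u = 43 + 379*((681 − 43)*848 mod 937) = 43 + 379*375 = 142168.

142168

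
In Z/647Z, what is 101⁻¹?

647 = 6*101 + 41
101 = 2*41 + 19
41 = 2*19 + 3
19 = 6*3 + 1
3 = 3*1 + 0
gcd(101, 647) = 1, so the inverse exists.
Back-substitute for 1:
1 = 1*19 − 6*3
  = −6*41 + 13*19
  = 13*101 − 32*41
  = −32*647 + 205*101
So 101⁻¹ ≡ 205 (mod 647).

205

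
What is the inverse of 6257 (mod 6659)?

5251

Run the extended Euclidean algorithm:
6659 = 1×6257 + 402
6257 = 15×402 + 227
402 = 1×227 + 175
227 = 1×175 + 52
175 = 3×52 + 19
52 = 2×19 + 14
19 = 1×14 + 5
14 = 2×5 + 4
5 = 1×4 + 1
4 = 4×1 + 0
gcd(6257, 6659) = 1, so the inverse exists.
Back-substitute for 1:
1 = 1×5 − 1×4
  = −1×14 + 3×5
  = 3×19 − 4×14
  = −4×52 + 11×19
  = 11×175 − 37×52
  = −37×227 + 48×175
  = 48×402 − 85×227
  = −85×6257 + 1323×402
  = 1323×6659 − 1408×6257
So 6257⁻¹ ≡ −1408 ≡ 5251 (mod 6659).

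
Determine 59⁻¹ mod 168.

131

By the extended Euclidean algorithm:
168 = 2*59 + 50
59 = 1*50 + 9
50 = 5*9 + 5
9 = 1*5 + 4
5 = 1*4 + 1
4 = 4*1 + 0
gcd(59, 168) = 1, so the inverse exists.
Back-substitute for 1:
1 = 1*5 − 1*4
  = −1*9 + 2*5
  = 2*50 − 11*9
  = −11*59 + 13*50
  = 13*168 − 37*59
So 59⁻¹ ≡ −37 ≡ 131 (mod 168).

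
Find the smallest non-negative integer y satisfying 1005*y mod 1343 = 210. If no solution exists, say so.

gcd(1005, 1343) = 1, so a unique solution mod 1343 exists.
1005⁻¹ ≡ 298 (mod 1343).
y ≡ 298*210 ≡ 802 (mod 1343).

802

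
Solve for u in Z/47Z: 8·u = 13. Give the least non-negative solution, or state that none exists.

gcd(8, 47) = 1, so a unique solution mod 47 exists.
8⁻¹ ≡ 6 (mod 47).
u ≡ 6·13 ≡ 31 (mod 47).

31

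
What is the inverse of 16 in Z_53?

10

By the extended Euclidean algorithm:
53 = 3·16 + 5
16 = 3·5 + 1
5 = 5·1 + 0
gcd(16, 53) = 1, so the inverse exists.
Back-substitute for 1:
1 = 1·16 − 3·5
  = −3·53 + 10·16
So 16⁻¹ ≡ 10 (mod 53).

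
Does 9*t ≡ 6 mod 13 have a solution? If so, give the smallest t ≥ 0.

5

gcd(9, 13) = 1, so a unique solution mod 13 exists.
9⁻¹ ≡ 3 (mod 13).
t ≡ 3*6 ≡ 5 (mod 13).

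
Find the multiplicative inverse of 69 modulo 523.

379

Run the extended Euclidean algorithm:
523 = 7·69 + 40
69 = 1·40 + 29
40 = 1·29 + 11
29 = 2·11 + 7
11 = 1·7 + 4
7 = 1·4 + 3
4 = 1·3 + 1
3 = 3·1 + 0
gcd(69, 523) = 1, so the inverse exists.
Bézout: 1 = 19·523 − 144·69.
So 69⁻¹ ≡ −144 ≡ 379 (mod 523).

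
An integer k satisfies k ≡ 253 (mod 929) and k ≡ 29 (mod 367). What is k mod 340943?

929⁻¹ mod 367: 929*32 ≡ 1 (mod 367), so 929⁻¹ ≡ 32.
k = 253 + 929*((29 − 253)*32 mod 367) = 253 + 929*172 = 160041.

160041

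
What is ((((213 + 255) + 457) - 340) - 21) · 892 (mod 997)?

213 + 255 = 468
468 + 457 = 925
925 - 340 = 585
585 - 21 = 564
564 · 892 = 503088 ≡ 600 (mod 997)

600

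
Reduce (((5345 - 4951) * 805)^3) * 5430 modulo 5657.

4113

5345 - 4951 = 394
394 * 805 = 317170 ≡ 378 (mod 5657)
(378)^3 ≡ 2773 (mod 5657)
2773 * 5430 = 15057390 ≡ 4113 (mod 5657)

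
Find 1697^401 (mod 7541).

1731

401 in binary is 110010001, i.e. 401 = 256 + 128 + 16 + 1.
1697^1 ≡ 1697 (mod 7541)
1697^2 ≡ 1697^2 = 2879809 ≡ 6688 (mod 7541)
1697^4 ≡ 6688^2 = 44729344 ≡ 3673 (mod 7541)
1697^8 ≡ 3673^2 = 13490929 ≡ 80 (mod 7541)
1697^16 ≡ 80^2 = 6400 (mod 7541)
1697^32 ≡ 6400^2 = 40960000 ≡ 4829 (mod 7541)
1697^64 ≡ 4829^2 = 23319241 ≡ 2469 (mod 7541)
1697^128 ≡ 2469^2 = 6095961 ≡ 2833 (mod 7541)
1697^256 ≡ 2833^2 = 8025889 ≡ 2265 (mod 7541)
1697^401 = 1697^256 × 1697^128 × 1697^16 × 1697^1 ≡ 2265 × 2833 × 6400 × 1697 (mod 7541).
Accumulate the product:
2265 × 2833 = 6416745 ≡ 6895
6895 × 6400 = 44128000 ≡ 5609
5609 × 1697 = 9518473 ≡ 1731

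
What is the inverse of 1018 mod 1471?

Apply the Euclidean algorithm and back-substitute:
1471 = 1×1018 + 453
1018 = 2×453 + 112
453 = 4×112 + 5
112 = 22×5 + 2
5 = 2×2 + 1
2 = 2×1 + 0
gcd(1018, 1471) = 1, so the inverse exists.
Bézout: 1 = 409×1471 − 591×1018.
So 1018⁻¹ ≡ −591 ≡ 880 (mod 1471).

880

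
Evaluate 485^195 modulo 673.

Compute successive squares:
195 in binary is 11000011, i.e. 195 = 128 + 64 + 2 + 1.
485^1 ≡ 485 (mod 673)
485^2 ≡ 485^2 = 235225 ≡ 348 (mod 673)
485^4 ≡ 348^2 = 121104 ≡ 637 (mod 673)
485^8 ≡ 637^2 = 405769 ≡ 623 (mod 673)
485^16 ≡ 623^2 = 388129 ≡ 481 (mod 673)
485^32 ≡ 481^2 = 231361 ≡ 522 (mod 673)
485^64 ≡ 522^2 = 272484 ≡ 592 (mod 673)
485^128 ≡ 592^2 = 350464 ≡ 504 (mod 673)
485^195 = 485^128 × 485^64 × 485^2 × 485^1 ≡ 504 × 592 × 348 × 485 (mod 673).
Accumulate the product:
504 × 592 = 298368 ≡ 229
229 × 348 = 79692 ≡ 278
278 × 485 = 134830 ≡ 230

230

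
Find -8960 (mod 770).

-8960 = -12*770 + 280, so -8960 ≡ 280 (mod 770).

280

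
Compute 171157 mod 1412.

171157 = 121×1412 + 305, so 171157 ≡ 305 (mod 1412).

305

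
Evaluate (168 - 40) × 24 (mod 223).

168 - 40 = 128
128 × 24 = 3072 ≡ 173 (mod 223)

173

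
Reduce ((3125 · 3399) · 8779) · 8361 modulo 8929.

365

3125 · 3399 = 10621875 ≡ 5294 (mod 8929)
5294 · 8779 = 46476026 ≡ 581 (mod 8929)
581 · 8361 = 4857741 ≡ 365 (mod 8929)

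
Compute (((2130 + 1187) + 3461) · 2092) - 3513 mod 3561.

3283

2130 + 1187 = 3317
3317 + 3461 = 6778 ≡ 3217 (mod 3561)
3217 · 2092 = 6729964 ≡ 3235 (mod 3561)
3235 - 3513 = -278 ≡ 3283 (mod 3561)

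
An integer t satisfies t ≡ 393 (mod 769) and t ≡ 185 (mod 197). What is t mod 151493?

96518

769⁻¹ mod 197: 769×114 ≡ 1 (mod 197), so 769⁻¹ ≡ 114.
t = 393 + 769×((185 − 393)×114 mod 197) = 393 + 769×125 = 96518.
Check: 96518 mod 769 = 393, 96518 mod 197 = 185. ✓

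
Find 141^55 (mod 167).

77

Compute successive squares:
55 in binary is 110111, i.e. 55 = 32 + 16 + 4 + 2 + 1.
141^1 ≡ 141 (mod 167)
141^2 ≡ 141^2 = 19881 ≡ 8 (mod 167)
141^4 ≡ 8^2 = 64 (mod 167)
141^8 ≡ 64^2 = 4096 ≡ 88 (mod 167)
141^16 ≡ 88^2 = 7744 ≡ 62 (mod 167)
141^32 ≡ 62^2 = 3844 ≡ 3 (mod 167)
141^55 = 141^32 * 141^16 * 141^4 * 141^2 * 141^1 ≡ 3 * 62 * 64 * 8 * 141 (mod 167).
Accumulate the product:
3 * 62 = 186 ≡ 19
19 * 64 = 1216 ≡ 47
47 * 8 = 376 ≡ 42
42 * 141 = 5922 ≡ 77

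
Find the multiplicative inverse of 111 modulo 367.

205

By the extended Euclidean algorithm:
367 = 3×111 + 34
111 = 3×34 + 9
34 = 3×9 + 7
9 = 1×7 + 2
7 = 3×2 + 1
2 = 2×1 + 0
gcd(111, 367) = 1, so the inverse exists.
Back-substitute for 1:
1 = 1×7 − 3×2
  = −3×9 + 4×7
  = 4×34 − 15×9
  = −15×111 + 49×34
  = 49×367 − 162×111
So 111⁻¹ ≡ −162 ≡ 205 (mod 367).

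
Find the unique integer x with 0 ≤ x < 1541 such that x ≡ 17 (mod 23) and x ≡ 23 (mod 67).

23⁻¹ mod 67: 23*35 ≡ 1 (mod 67), so 23⁻¹ ≡ 35.
x = 17 + 23*((23 − 17)*35 mod 67) = 17 + 23*9 = 224.

224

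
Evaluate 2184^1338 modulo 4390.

By square-and-multiply:
2184^1 ≡ 2184 (mod 4390)
2184^2 ≡ 2184^2 = 4769856 ≡ 2316 (mod 4390)
2184^4 ≡ 2316^2 = 5363856 ≡ 3666 (mod 4390)
2184^8 ≡ 3666^2 = 13439556 ≡ 1766 (mod 4390)
2184^16 ≡ 1766^2 = 3118756 ≡ 1856 (mod 4390)
2184^32 ≡ 1856^2 = 3444736 ≡ 2976 (mod 4390)
2184^64 ≡ 2976^2 = 8856576 ≡ 1946 (mod 4390)
2184^128 ≡ 1946^2 = 3786916 ≡ 2736 (mod 4390)
2184^256 ≡ 2736^2 = 7485696 ≡ 746 (mod 4390)
2184^512 ≡ 746^2 = 556516 ≡ 3376 (mod 4390)
2184^1024 ≡ 3376^2 = 11397376 ≡ 936 (mod 4390)
2184^1338 = 2184^1024 * 2184^256 * 2184^32 * 2184^16 * 2184^8 * 2184^2 ≡ 936 * 746 * 2976 * 1856 * 1766 * 2316 (mod 4390).
Accumulate the product:
936 * 746 = 698256 ≡ 246
246 * 2976 = 732096 ≡ 3356
3356 * 1856 = 6228736 ≡ 3716
3716 * 1766 = 6562456 ≡ 3796
3796 * 2316 = 8791536 ≡ 2756

2756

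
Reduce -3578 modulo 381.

232

-3578 = -10×381 + 232, so -3578 ≡ 232 (mod 381).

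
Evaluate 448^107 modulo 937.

By square-and-multiply:
107 in binary is 1101011, i.e. 107 = 64 + 32 + 8 + 2 + 1.
448^1 ≡ 448 (mod 937)
448^2 ≡ 448^2 = 200704 ≡ 186 (mod 937)
448^4 ≡ 186^2 = 34596 ≡ 864 (mod 937)
448^8 ≡ 864^2 = 746496 ≡ 644 (mod 937)
448^16 ≡ 644^2 = 414736 ≡ 582 (mod 937)
448^32 ≡ 582^2 = 338724 ≡ 467 (mod 937)
448^64 ≡ 467^2 = 218089 ≡ 705 (mod 937)
448^107 = 448^64 · 448^32 · 448^8 · 448^2 · 448^1 ≡ 705 · 467 · 644 · 186 · 448 (mod 937).
Accumulate the product:
705 · 467 = 329235 ≡ 348
348 · 644 = 224112 ≡ 169
169 · 186 = 31434 ≡ 513
513 · 448 = 229824 ≡ 259

259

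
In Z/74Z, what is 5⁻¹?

By the extended Euclidean algorithm:
74 = 14×5 + 4
5 = 1×4 + 1
4 = 4×1 + 0
gcd(5, 74) = 1, so the inverse exists.
Bézout: 1 = −1×74 + 15×5.
So 5⁻¹ ≡ 15 (mod 74).

15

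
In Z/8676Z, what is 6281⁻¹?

By the extended Euclidean algorithm:
8676 = 1·6281 + 2395
6281 = 2·2395 + 1491
2395 = 1·1491 + 904
1491 = 1·904 + 587
904 = 1·587 + 317
587 = 1·317 + 270
317 = 1·270 + 47
270 = 5·47 + 35
47 = 1·35 + 12
35 = 2·12 + 11
12 = 1·11 + 1
11 = 11·1 + 0
gcd(6281, 8676) = 1, so the inverse exists.
Bézout: 1 = 535·8676 − 739·6281.
So 6281⁻¹ ≡ −739 ≡ 7937 (mod 8676).

7937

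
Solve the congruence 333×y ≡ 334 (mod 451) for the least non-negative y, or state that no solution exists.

gcd(333, 451) = 1, so a unique solution mod 451 exists.
333⁻¹ ≡ 279 (mod 451).
y ≡ 279×334 ≡ 280 (mod 451).

280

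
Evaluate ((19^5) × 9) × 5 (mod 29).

(19)^5 ≡ 21 (mod 29)
21 × 9 = 189 ≡ 15 (mod 29)
15 × 5 = 75 ≡ 17 (mod 29)

17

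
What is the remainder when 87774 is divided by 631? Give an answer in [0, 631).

87774 = 139*631 + 65, so 87774 ≡ 65 (mod 631).

65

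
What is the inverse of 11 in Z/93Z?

Apply the Euclidean algorithm and back-substitute:
93 = 8·11 + 5
11 = 2·5 + 1
5 = 5·1 + 0
gcd(11, 93) = 1, so the inverse exists.
Back-substitute for 1:
1 = 1·11 − 2·5
  = −2·93 + 17·11
So 11⁻¹ ≡ 17 (mod 93).

17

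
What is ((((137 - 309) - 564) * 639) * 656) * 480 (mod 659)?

137 - 309 = -172 ≡ 487 (mod 659)
487 - 564 = -77 ≡ 582 (mod 659)
582 * 639 = 371898 ≡ 222 (mod 659)
222 * 656 = 145632 ≡ 652 (mod 659)
652 * 480 = 312960 ≡ 594 (mod 659)

594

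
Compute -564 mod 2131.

1567

-564 = -1×2131 + 1567, so -564 ≡ 1567 (mod 2131).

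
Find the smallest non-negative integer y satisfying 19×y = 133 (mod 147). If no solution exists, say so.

7

gcd(19, 147) = 1, so a unique solution mod 147 exists.
19⁻¹ ≡ 31 (mod 147).
y ≡ 31×133 ≡ 7 (mod 147).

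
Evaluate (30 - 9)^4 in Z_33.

12

30 - 9 = 21
(21)^4 ≡ 12 (mod 33)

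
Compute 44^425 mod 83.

9

By square-and-multiply:
425 in binary is 110101001, i.e. 425 = 256 + 128 + 32 + 8 + 1.
44^1 ≡ 44 (mod 83)
44^2 ≡ 44^2 = 1936 ≡ 27 (mod 83)
44^4 ≡ 27^2 = 729 ≡ 65 (mod 83)
44^8 ≡ 65^2 = 4225 ≡ 75 (mod 83)
44^16 ≡ 75^2 = 5625 ≡ 64 (mod 83)
44^32 ≡ 64^2 = 4096 ≡ 29 (mod 83)
44^64 ≡ 29^2 = 841 ≡ 11 (mod 83)
44^128 ≡ 11^2 = 121 ≡ 38 (mod 83)
44^256 ≡ 38^2 = 1444 ≡ 33 (mod 83)
44^425 = 44^256 × 44^128 × 44^32 × 44^8 × 44^1 ≡ 33 × 38 × 29 × 75 × 44 (mod 83).
Accumulate the product:
33 × 38 = 1254 ≡ 9
9 × 29 = 261 ≡ 12
12 × 75 = 900 ≡ 70
70 × 44 = 3080 ≡ 9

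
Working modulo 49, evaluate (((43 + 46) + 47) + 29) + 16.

34

43 + 46 = 89 ≡ 40 (mod 49)
40 + 47 = 87 ≡ 38 (mod 49)
38 + 29 = 67 ≡ 18 (mod 49)
18 + 16 = 34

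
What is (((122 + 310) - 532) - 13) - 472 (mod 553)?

122 + 310 = 432
432 - 532 = -100 ≡ 453 (mod 553)
453 - 13 = 440
440 - 472 = -32 ≡ 521 (mod 553)

521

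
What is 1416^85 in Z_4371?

4242

Using repeated squaring:
1416^1 ≡ 1416 (mod 4371)
1416^2 ≡ 1416^2 = 2005056 ≡ 3138 (mod 4371)
1416^4 ≡ 3138^2 = 9847044 ≡ 3552 (mod 4371)
1416^8 ≡ 3552^2 = 12616704 ≡ 1998 (mod 4371)
1416^16 ≡ 1998^2 = 3992004 ≡ 1281 (mod 4371)
1416^32 ≡ 1281^2 = 1640961 ≡ 1836 (mod 4371)
1416^64 ≡ 1836^2 = 3370896 ≡ 855 (mod 4371)
1416^85 = 1416^64 × 1416^16 × 1416^4 × 1416^1 ≡ 855 × 1281 × 3552 × 1416 (mod 4371).
Accumulate the product:
855 × 1281 = 1095255 ≡ 2505
2505 × 3552 = 8897760 ≡ 2775
2775 × 1416 = 3929400 ≡ 4242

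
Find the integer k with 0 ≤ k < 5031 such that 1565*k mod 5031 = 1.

2231

By the extended Euclidean algorithm:
5031 = 3*1565 + 336
1565 = 4*336 + 221
336 = 1*221 + 115
221 = 1*115 + 106
115 = 1*106 + 9
106 = 11*9 + 7
9 = 1*7 + 2
7 = 3*2 + 1
2 = 2*1 + 0
gcd(1565, 5031) = 1, so the inverse exists.
Back-substitute for 1:
1 = 1*7 − 3*2
  = −3*9 + 4*7
  = 4*106 − 47*9
  = −47*115 + 51*106
  = 51*221 − 98*115
  = −98*336 + 149*221
  = 149*1565 − 694*336
  = −694*5031 + 2231*1565
So 1565⁻¹ ≡ 2231 (mod 5031).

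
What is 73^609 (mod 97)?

Using repeated squaring:
609 in binary is 1001100001, i.e. 609 = 512 + 64 + 32 + 1.
73^1 ≡ 73 (mod 97)
73^2 ≡ 73^2 = 5329 ≡ 91 (mod 97)
73^4 ≡ 91^2 = 8281 ≡ 36 (mod 97)
73^8 ≡ 36^2 = 1296 ≡ 35 (mod 97)
73^16 ≡ 35^2 = 1225 ≡ 61 (mod 97)
73^32 ≡ 61^2 = 3721 ≡ 35 (mod 97)
73^64 ≡ 35^2 = 1225 ≡ 61 (mod 97)
73^128 ≡ 61^2 = 3721 ≡ 35 (mod 97)
73^256 ≡ 35^2 = 1225 ≡ 61 (mod 97)
73^512 ≡ 61^2 = 3721 ≡ 35 (mod 97)
73^609 = 73^512 · 73^64 · 73^32 · 73^1 ≡ 35 · 61 · 35 · 73 (mod 97).
Accumulate the product:
35 · 61 = 2135 ≡ 1
1 · 35 = 35
35 · 73 = 2555 ≡ 33

33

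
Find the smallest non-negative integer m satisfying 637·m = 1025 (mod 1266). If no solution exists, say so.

731

gcd(637, 1266) = 1, so a unique solution mod 1266 exists.
637⁻¹ ≡ 475 (mod 1266).
m ≡ 475·1025 ≡ 731 (mod 1266).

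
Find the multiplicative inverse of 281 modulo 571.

By the extended Euclidean algorithm:
571 = 2·281 + 9
281 = 31·9 + 2
9 = 4·2 + 1
2 = 2·1 + 0
gcd(281, 571) = 1, so the inverse exists.
Back-substitute for 1:
1 = 1·9 − 4·2
  = −4·281 + 125·9
  = 125·571 − 254·281
So 281⁻¹ ≡ −254 ≡ 317 (mod 571).

317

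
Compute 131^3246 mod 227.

131^1 ≡ 131 (mod 227)
131^2 ≡ 131^2 = 17161 ≡ 136 (mod 227)
131^4 ≡ 136^2 = 18496 ≡ 109 (mod 227)
131^8 ≡ 109^2 = 11881 ≡ 77 (mod 227)
131^16 ≡ 77^2 = 5929 ≡ 27 (mod 227)
131^32 ≡ 27^2 = 729 ≡ 48 (mod 227)
131^64 ≡ 48^2 = 2304 ≡ 34 (mod 227)
131^128 ≡ 34^2 = 1156 ≡ 21 (mod 227)
131^256 ≡ 21^2 = 441 ≡ 214 (mod 227)
131^512 ≡ 214^2 = 45796 ≡ 169 (mod 227)
131^1024 ≡ 169^2 = 28561 ≡ 186 (mod 227)
131^2048 ≡ 186^2 = 34596 ≡ 92 (mod 227)
131^3246 = 131^2048 × 131^1024 × 131^128 × 131^32 × 131^8 × 131^4 × 131^2 ≡ 92 × 186 × 21 × 48 × 77 × 109 × 136 (mod 227).
Accumulate the product:
92 × 186 = 17112 ≡ 87
87 × 21 = 1827 ≡ 11
11 × 48 = 528 ≡ 74
74 × 77 = 5698 ≡ 23
23 × 109 = 2507 ≡ 10
10 × 136 = 1360 ≡ 225

225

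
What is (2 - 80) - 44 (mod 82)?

42

2 - 80 = -78 ≡ 4 (mod 82)
4 - 44 = -40 ≡ 42 (mod 82)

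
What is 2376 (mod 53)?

44

2376 = 44·53 + 44, so 2376 ≡ 44 (mod 53).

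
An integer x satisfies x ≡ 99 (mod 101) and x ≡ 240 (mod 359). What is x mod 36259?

20703

101⁻¹ mod 359: 101×32 ≡ 1 (mod 359), so 101⁻¹ ≡ 32.
x = 99 + 101×((240 − 99)×32 mod 359) = 99 + 101×204 = 20703.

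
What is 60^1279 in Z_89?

1279 in binary is 10011111111, i.e. 1279 = 1024 + 128 + 64 + 32 + 16 + 8 + 4 + 2 + 1.
60^1 ≡ 60 (mod 89)
60^2 ≡ 60^2 = 3600 ≡ 40 (mod 89)
60^4 ≡ 40^2 = 1600 ≡ 87 (mod 89)
60^8 ≡ 87^2 = 7569 ≡ 4 (mod 89)
60^16 ≡ 4^2 = 16 (mod 89)
60^32 ≡ 16^2 = 256 ≡ 78 (mod 89)
60^64 ≡ 78^2 = 6084 ≡ 32 (mod 89)
60^128 ≡ 32^2 = 1024 ≡ 45 (mod 89)
60^256 ≡ 45^2 = 2025 ≡ 67 (mod 89)
60^512 ≡ 67^2 = 4489 ≡ 39 (mod 89)
60^1024 ≡ 39^2 = 1521 ≡ 8 (mod 89)
60^1279 = 60^1024 * 60^128 * 60^64 * 60^32 * 60^16 * 60^8 * 60^4 * 60^2 * 60^1 ≡ 8 * 45 * 32 * 78 * 16 * 4 * 87 * 40 * 60 (mod 89).
Accumulate the product:
8 * 45 = 360 ≡ 4
4 * 32 = 128 ≡ 39
39 * 78 = 3042 ≡ 16
16 * 16 = 256 ≡ 78
78 * 4 = 312 ≡ 45
45 * 87 = 3915 ≡ 88
88 * 40 = 3520 ≡ 49
49 * 60 = 2940 ≡ 3

3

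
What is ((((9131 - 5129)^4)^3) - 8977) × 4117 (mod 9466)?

9131 - 5129 = 4002
(4002)^4 ≡ 1306 (mod 9466)
(1306)^3 ≡ 2564 (mod 9466)
2564 - 8977 = -6413 ≡ 3053 (mod 9466)
3053 × 4117 = 12569201 ≡ 7819 (mod 9466)

7819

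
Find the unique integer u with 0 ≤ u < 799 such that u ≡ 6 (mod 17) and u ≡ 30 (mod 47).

17⁻¹ mod 47: 17×36 ≡ 1 (mod 47), so 17⁻¹ ≡ 36.
u = 6 + 17×((30 − 6)×36 mod 47) = 6 + 17×18 = 312.
Check: 312 mod 17 = 6, 312 mod 47 = 30. ✓

312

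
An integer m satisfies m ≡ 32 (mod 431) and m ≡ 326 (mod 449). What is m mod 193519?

122005

431⁻¹ mod 449: 431×424 ≡ 1 (mod 449), so 431⁻¹ ≡ 424.
m = 32 + 431×((326 − 32)×424 mod 449) = 32 + 431×283 = 122005.
Check: 122005 mod 431 = 32, 122005 mod 449 = 326. ✓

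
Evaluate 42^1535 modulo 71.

42^1 ≡ 42 (mod 71)
42^2 ≡ 42^2 = 1764 ≡ 60 (mod 71)
42^4 ≡ 60^2 = 3600 ≡ 50 (mod 71)
42^8 ≡ 50^2 = 2500 ≡ 15 (mod 71)
42^16 ≡ 15^2 = 225 ≡ 12 (mod 71)
42^32 ≡ 12^2 = 144 ≡ 2 (mod 71)
42^64 ≡ 2^2 = 4 (mod 71)
42^128 ≡ 4^2 = 16 (mod 71)
42^256 ≡ 16^2 = 256 ≡ 43 (mod 71)
42^512 ≡ 43^2 = 1849 ≡ 3 (mod 71)
42^1024 ≡ 3^2 = 9 (mod 71)
42^1535 = 42^1024 · 42^256 · 42^128 · 42^64 · 42^32 · 42^16 · 42^8 · 42^4 · 42^2 · 42^1 ≡ 9 · 43 · 16 · 4 · 2 · 12 · 15 · 50 · 60 · 42 (mod 71).
Accumulate the product:
9 · 43 = 387 ≡ 32
32 · 16 = 512 ≡ 15
15 · 4 = 60
60 · 2 = 120 ≡ 49
49 · 12 = 588 ≡ 20
20 · 15 = 300 ≡ 16
16 · 50 = 800 ≡ 19
19 · 60 = 1140 ≡ 4
4 · 42 = 168 ≡ 26

26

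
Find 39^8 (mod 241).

217

39^1 ≡ 39 (mod 241)
39^2 ≡ 39^2 = 1521 ≡ 75 (mod 241)
39^4 ≡ 75^2 = 5625 ≡ 82 (mod 241)
39^8 ≡ 82^2 = 6724 ≡ 217 (mod 241)
So 39^8 ≡ 217 (mod 241).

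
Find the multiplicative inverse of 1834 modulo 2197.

1041

2197 = 1·1834 + 363
1834 = 5·363 + 19
363 = 19·19 + 2
19 = 9·2 + 1
2 = 2·1 + 0
gcd(1834, 2197) = 1, so the inverse exists.
Back-substitute for 1:
1 = 1·19 − 9·2
  = −9·363 + 172·19
  = 172·1834 − 869·363
  = −869·2197 + 1041·1834
So 1834⁻¹ ≡ 1041 (mod 2197).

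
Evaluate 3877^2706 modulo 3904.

217

Using repeated squaring:
3877^1 ≡ 3877 (mod 3904)
3877^2 ≡ 3877^2 = 15031129 ≡ 729 (mod 3904)
3877^4 ≡ 729^2 = 531441 ≡ 497 (mod 3904)
3877^8 ≡ 497^2 = 247009 ≡ 1057 (mod 3904)
3877^16 ≡ 1057^2 = 1117249 ≡ 705 (mod 3904)
3877^32 ≡ 705^2 = 497025 ≡ 1217 (mod 3904)
3877^64 ≡ 1217^2 = 1481089 ≡ 1473 (mod 3904)
3877^128 ≡ 1473^2 = 2169729 ≡ 3009 (mod 3904)
3877^256 ≡ 3009^2 = 9054081 ≡ 705 (mod 3904)
3877^512 ≡ 705^2 = 497025 ≡ 1217 (mod 3904)
3877^1024 ≡ 1217^2 = 1481089 ≡ 1473 (mod 3904)
3877^2048 ≡ 1473^2 = 2169729 ≡ 3009 (mod 3904)
3877^2706 = 3877^2048 · 3877^512 · 3877^128 · 3877^16 · 3877^2 ≡ 3009 · 1217 · 3009 · 705 · 729 (mod 3904).
Accumulate the product:
3009 · 1217 = 3661953 ≡ 1
1 · 3009 = 3009
3009 · 705 = 2121345 ≡ 1473
1473 · 729 = 1073817 ≡ 217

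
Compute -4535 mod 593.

-4535 = -8×593 + 209, so -4535 ≡ 209 (mod 593).

209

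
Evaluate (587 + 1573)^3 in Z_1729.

587 + 1573 = 2160 ≡ 431 (mod 1729)
(431)^3 ≡ 1646 (mod 1729)

1646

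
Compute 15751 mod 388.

231

15751 = 40·388 + 231, so 15751 ≡ 231 (mod 388).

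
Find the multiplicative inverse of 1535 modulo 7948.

1543

Run the extended Euclidean algorithm:
7948 = 5*1535 + 273
1535 = 5*273 + 170
273 = 1*170 + 103
170 = 1*103 + 67
103 = 1*67 + 36
67 = 1*36 + 31
36 = 1*31 + 5
31 = 6*5 + 1
5 = 5*1 + 0
gcd(1535, 7948) = 1, so the inverse exists.
Bézout: 1 = −298*7948 + 1543*1535.
So 1535⁻¹ ≡ 1543 (mod 7948).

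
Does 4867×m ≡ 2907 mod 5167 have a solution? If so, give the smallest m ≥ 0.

352

gcd(4867, 5167) = 1, so a unique solution mod 5167 exists.
4867⁻¹ ≡ 1774 (mod 5167).
m ≡ 1774×2907 ≡ 352 (mod 5167).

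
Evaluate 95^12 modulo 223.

132

12 in binary is 1100, i.e. 12 = 8 + 4.
95^1 ≡ 95 (mod 223)
95^2 ≡ 95^2 = 9025 ≡ 105 (mod 223)
95^4 ≡ 105^2 = 11025 ≡ 98 (mod 223)
95^8 ≡ 98^2 = 9604 ≡ 15 (mod 223)
95^12 = 95^8 × 95^4 ≡ 15 × 98 (mod 223).
15 × 98 = 1470 ≡ 132 (mod 223).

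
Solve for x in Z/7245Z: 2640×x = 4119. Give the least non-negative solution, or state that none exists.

no solution

gcd(2640, 7245) = 15, and 15 does not divide 4119.
So the congruence has no solution.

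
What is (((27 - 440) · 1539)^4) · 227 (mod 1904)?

483

27 - 440 = -413 ≡ 1491 (mod 1904)
1491 · 1539 = 2294649 ≡ 329 (mod 1904)
(329)^4 ≡ 497 (mod 1904)
497 · 227 = 112819 ≡ 483 (mod 1904)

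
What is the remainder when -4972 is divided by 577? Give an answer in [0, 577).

-4972 = -9·577 + 221, so -4972 ≡ 221 (mod 577).

221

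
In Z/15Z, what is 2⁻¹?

15 = 7*2 + 1
2 = 2*1 + 0
gcd(2, 15) = 1, so the inverse exists.
Back-substitute for 1:
1 = 1*15 − 7*2
So 2⁻¹ ≡ −7 ≡ 8 (mod 15).

8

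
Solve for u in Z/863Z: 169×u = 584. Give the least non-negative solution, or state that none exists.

509

gcd(169, 863) = 1, so a unique solution mod 863 exists.
169⁻¹ ≡ 623 (mod 863).
u ≡ 623×584 ≡ 509 (mod 863).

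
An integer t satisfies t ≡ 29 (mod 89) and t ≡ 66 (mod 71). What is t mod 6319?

89⁻¹ mod 71: 89×4 ≡ 1 (mod 71), so 89⁻¹ ≡ 4.
t = 29 + 89×((66 − 29)×4 mod 71) = 29 + 89×6 = 563.
Check: 563 mod 89 = 29, 563 mod 71 = 66. ✓

563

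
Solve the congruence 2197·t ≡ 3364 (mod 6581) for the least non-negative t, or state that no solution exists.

gcd(2197, 6581) = 1, so a unique solution mod 6581 exists.
2197⁻¹ ≡ 4607 (mod 6581).
t ≡ 4607·3364 ≡ 6274 (mod 6581).

6274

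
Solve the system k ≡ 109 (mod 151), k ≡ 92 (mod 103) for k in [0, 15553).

7508

151⁻¹ mod 103: 151*88 ≡ 1 (mod 103), so 151⁻¹ ≡ 88.
k = 109 + 151*((92 − 109)*88 mod 103) = 109 + 151*49 = 7508.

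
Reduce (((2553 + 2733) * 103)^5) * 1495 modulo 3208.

2553 + 2733 = 5286 ≡ 2078 (mod 3208)
2078 * 103 = 214034 ≡ 2306 (mod 3208)
(2306)^5 ≡ 56 (mod 3208)
56 * 1495 = 83720 ≡ 312 (mod 3208)

312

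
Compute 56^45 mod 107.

Using repeated squaring:
45 in binary is 101101, i.e. 45 = 32 + 8 + 4 + 1.
56^1 ≡ 56 (mod 107)
56^2 ≡ 56^2 = 3136 ≡ 33 (mod 107)
56^4 ≡ 33^2 = 1089 ≡ 19 (mod 107)
56^8 ≡ 19^2 = 361 ≡ 40 (mod 107)
56^16 ≡ 40^2 = 1600 ≡ 102 (mod 107)
56^32 ≡ 102^2 = 10404 ≡ 25 (mod 107)
56^45 = 56^32 × 56^8 × 56^4 × 56^1 ≡ 25 × 40 × 19 × 56 (mod 107).
Accumulate the product:
25 × 40 = 1000 ≡ 37
37 × 19 = 703 ≡ 61
61 × 56 = 3416 ≡ 99

99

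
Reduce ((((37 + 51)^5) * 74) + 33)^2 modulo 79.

42

37 + 51 = 88 ≡ 9 (mod 79)
(9)^5 ≡ 36 (mod 79)
36 * 74 = 2664 ≡ 57 (mod 79)
57 + 33 = 90 ≡ 11 (mod 79)
(11)^2 ≡ 42 (mod 79)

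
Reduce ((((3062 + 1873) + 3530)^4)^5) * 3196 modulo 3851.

3062 + 1873 = 4935 ≡ 1084 (mod 3851)
1084 + 3530 = 4614 ≡ 763 (mod 3851)
(763)^4 ≡ 3359 (mod 3851)
(3359)^5 ≡ 1165 (mod 3851)
1165 * 3196 = 3723340 ≡ 3274 (mod 3851)

3274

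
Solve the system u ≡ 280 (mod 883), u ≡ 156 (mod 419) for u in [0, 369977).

334937

883⁻¹ mod 419: 883*149 ≡ 1 (mod 419), so 883⁻¹ ≡ 149.
u = 280 + 883*((156 − 280)*149 mod 419) = 280 + 883*379 = 334937.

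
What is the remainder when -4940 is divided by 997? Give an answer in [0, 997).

-4940 = -5×997 + 45, so -4940 ≡ 45 (mod 997).

45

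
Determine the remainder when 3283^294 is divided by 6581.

4626

3283^1 ≡ 3283 (mod 6581)
3283^2 ≡ 3283^2 = 10778089 ≡ 4992 (mod 6581)
3283^4 ≡ 4992^2 = 24920064 ≡ 4398 (mod 6581)
3283^8 ≡ 4398^2 = 19342404 ≡ 845 (mod 6581)
3283^16 ≡ 845^2 = 714025 ≡ 3277 (mod 6581)
3283^32 ≡ 3277^2 = 10738729 ≡ 5118 (mod 6581)
3283^64 ≡ 5118^2 = 26193924 ≡ 1544 (mod 6581)
3283^128 ≡ 1544^2 = 2383936 ≡ 1614 (mod 6581)
3283^256 ≡ 1614^2 = 2604996 ≡ 5501 (mod 6581)
3283^294 = 3283^256 · 3283^32 · 3283^4 · 3283^2 ≡ 5501 · 5118 · 4398 · 4992 (mod 6581).
Accumulate the product:
5501 · 5118 = 28154118 ≡ 600
600 · 4398 = 2638800 ≡ 6400
6400 · 4992 = 31948800 ≡ 4626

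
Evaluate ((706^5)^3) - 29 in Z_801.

791

(706)^5 ≡ 412 (mod 801)
(412)^3 ≡ 19 (mod 801)
19 - 29 = -10 ≡ 791 (mod 801)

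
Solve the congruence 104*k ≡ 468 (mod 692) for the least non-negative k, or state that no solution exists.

91

gcd(104, 692) = 4, and 4 | 468, so solutions exist.
Divide through by 4: 26*k = 117 (mod 173).
26⁻¹ ≡ 20 (mod 173).
k ≡ 20*117 ≡ 91 (mod 173).
The smallest non-negative solution is k = 91.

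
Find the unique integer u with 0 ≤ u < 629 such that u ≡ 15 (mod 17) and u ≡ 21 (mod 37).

17⁻¹ mod 37: 17·24 ≡ 1 (mod 37), so 17⁻¹ ≡ 24.
u = 15 + 17·((21 − 15)·24 mod 37) = 15 + 17·33 = 576.

576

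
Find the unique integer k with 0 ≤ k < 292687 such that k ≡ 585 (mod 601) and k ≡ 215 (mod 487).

85927

601⁻¹ mod 487: 601·47 ≡ 1 (mod 487), so 601⁻¹ ≡ 47.
k = 585 + 601·((215 − 585)·47 mod 487) = 585 + 601·142 = 85927.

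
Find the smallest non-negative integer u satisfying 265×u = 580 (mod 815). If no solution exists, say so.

gcd(265, 815) = 5, and 5 | 580, so solutions exist.
Divide through by 5: 53×u = 116 (mod 163).
53⁻¹ ≡ 40 (mod 163).
u ≡ 40×116 ≡ 76 (mod 163).
The smallest non-negative solution is u = 76.

76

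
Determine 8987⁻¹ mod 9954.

By the extended Euclidean algorithm:
9954 = 1·8987 + 967
8987 = 9·967 + 284
967 = 3·284 + 115
284 = 2·115 + 54
115 = 2·54 + 7
54 = 7·7 + 5
7 = 1·5 + 2
5 = 2·2 + 1
2 = 2·1 + 0
gcd(8987, 9954) = 1, so the inverse exists.
Back-substitute for 1:
1 = 1·5 − 2·2
  = −2·7 + 3·5
  = 3·54 − 23·7
  = −23·115 + 49·54
  = 49·284 − 121·115
  = −121·967 + 412·284
  = 412·8987 − 3829·967
  = −3829·9954 + 4241·8987
So 8987⁻¹ ≡ 4241 (mod 9954).

4241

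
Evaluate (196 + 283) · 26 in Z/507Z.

196 + 283 = 479
479 · 26 = 12454 ≡ 286 (mod 507)

286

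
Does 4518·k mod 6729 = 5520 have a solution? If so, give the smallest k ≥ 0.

gcd(4518, 6729) = 3, and 3 | 5520, so solutions exist.
Divide through by 3: 1506·k ≡ 1840 mod 2243.
1506⁻¹ ≡ 2173 (mod 2243).
k ≡ 2173·1840 ≡ 1294 (mod 2243).
The smallest non-negative solution is k = 1294.

1294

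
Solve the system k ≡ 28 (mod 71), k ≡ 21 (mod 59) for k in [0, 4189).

1732

71⁻¹ mod 59: 71·5 ≡ 1 (mod 59), so 71⁻¹ ≡ 5.
k = 28 + 71·((21 − 28)·5 mod 59) = 28 + 71·24 = 1732.
Check: 1732 mod 71 = 28, 1732 mod 59 = 21. ✓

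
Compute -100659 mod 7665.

-100659 = -14·7665 + 6651, so -100659 ≡ 6651 (mod 7665).

6651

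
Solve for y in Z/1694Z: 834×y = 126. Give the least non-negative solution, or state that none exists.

gcd(834, 1694) = 2, and 2 | 126, so solutions exist.
Divide through by 2: 417×y ≡ 63 mod 847.
417⁻¹ ≡ 65 (mod 847).
y ≡ 65×63 ≡ 707 (mod 847).
The smallest non-negative solution is y = 707.

707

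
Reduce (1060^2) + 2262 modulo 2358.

(1060)^2 ≡ 1192 (mod 2358)
1192 + 2262 = 3454 ≡ 1096 (mod 2358)

1096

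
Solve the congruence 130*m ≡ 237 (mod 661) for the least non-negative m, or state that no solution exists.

373

gcd(130, 661) = 1, so a unique solution mod 661 exists.
130⁻¹ ≡ 300 (mod 661).
m ≡ 300*237 ≡ 373 (mod 661).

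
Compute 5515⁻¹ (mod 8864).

2083

Run the extended Euclidean algorithm:
8864 = 1×5515 + 3349
5515 = 1×3349 + 2166
3349 = 1×2166 + 1183
2166 = 1×1183 + 983
1183 = 1×983 + 200
983 = 4×200 + 183
200 = 1×183 + 17
183 = 10×17 + 13
17 = 1×13 + 4
13 = 3×4 + 1
4 = 4×1 + 0
gcd(5515, 8864) = 1, so the inverse exists.
Back-substitute for 1:
1 = 1×13 − 3×4
  = −3×17 + 4×13
  = 4×183 − 43×17
  = −43×200 + 47×183
  = 47×983 − 231×200
  = −231×1183 + 278×983
  = 278×2166 − 509×1183
  = −509×3349 + 787×2166
  = 787×5515 − 1296×3349
  = −1296×8864 + 2083×5515
So 5515⁻¹ ≡ 2083 (mod 8864).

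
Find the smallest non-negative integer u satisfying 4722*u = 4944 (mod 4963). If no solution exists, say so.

865

gcd(4722, 4963) = 1, so a unique solution mod 4963 exists.
4722⁻¹ ≡ 3089 (mod 4963).
u ≡ 3089*4944 ≡ 865 (mod 4963).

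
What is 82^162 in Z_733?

513

82^1 ≡ 82 (mod 733)
82^2 ≡ 82^2 = 6724 ≡ 127 (mod 733)
82^4 ≡ 127^2 = 16129 ≡ 3 (mod 733)
82^8 ≡ 3^2 = 9 (mod 733)
82^16 ≡ 9^2 = 81 (mod 733)
82^32 ≡ 81^2 = 6561 ≡ 697 (mod 733)
82^64 ≡ 697^2 = 485809 ≡ 563 (mod 733)
82^128 ≡ 563^2 = 316969 ≡ 313 (mod 733)
82^162 = 82^128 × 82^32 × 82^2 ≡ 313 × 697 × 127 (mod 733).
Accumulate the product:
313 × 697 = 218161 ≡ 460
460 × 127 = 58420 ≡ 513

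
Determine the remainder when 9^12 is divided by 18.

9

By square-and-multiply:
12 in binary is 1100, i.e. 12 = 8 + 4.
9^1 ≡ 9 (mod 18)
9^2 ≡ 9^2 = 81 ≡ 9 (mod 18)
9^4 ≡ 9^2 = 81 ≡ 9 (mod 18)
9^8 ≡ 9^2 = 81 ≡ 9 (mod 18)
9^12 = 9^8 * 9^4 ≡ 9 * 9 (mod 18).
9 * 9 = 81 ≡ 9 (mod 18).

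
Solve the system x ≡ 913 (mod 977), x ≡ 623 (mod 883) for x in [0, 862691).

163095

977⁻¹ mod 883: 977*310 ≡ 1 (mod 883), so 977⁻¹ ≡ 310.
x = 913 + 977*((623 − 913)*310 mod 883) = 913 + 977*166 = 163095.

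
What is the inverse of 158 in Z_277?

Apply the Euclidean algorithm and back-substitute:
277 = 1·158 + 119
158 = 1·119 + 39
119 = 3·39 + 2
39 = 19·2 + 1
2 = 2·1 + 0
gcd(158, 277) = 1, so the inverse exists.
Bézout: 1 = −77·277 + 135·158.
So 158⁻¹ ≡ 135 (mod 277).

135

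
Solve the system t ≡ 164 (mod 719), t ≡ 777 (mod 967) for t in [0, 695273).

96510

719⁻¹ mod 967: 719·464 ≡ 1 (mod 967), so 719⁻¹ ≡ 464.
t = 164 + 719·((777 − 164)·464 mod 967) = 164 + 719·134 = 96510.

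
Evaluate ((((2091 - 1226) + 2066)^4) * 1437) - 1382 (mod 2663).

2317

2091 - 1226 = 865
865 + 2066 = 2931 ≡ 268 (mod 2663)
(268)^4 ≡ 603 (mod 2663)
603 * 1437 = 866511 ≡ 1036 (mod 2663)
1036 - 1382 = -346 ≡ 2317 (mod 2663)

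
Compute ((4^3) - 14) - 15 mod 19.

(4)^3 ≡ 7 (mod 19)
7 - 14 = -7 ≡ 12 (mod 19)
12 - 15 = -3 ≡ 16 (mod 19)

16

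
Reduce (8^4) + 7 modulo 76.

(8)^4 ≡ 68 (mod 76)
68 + 7 = 75

75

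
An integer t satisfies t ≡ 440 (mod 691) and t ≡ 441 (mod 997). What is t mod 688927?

70231

691⁻¹ mod 997: 691×101 ≡ 1 (mod 997), so 691⁻¹ ≡ 101.
t = 440 + 691×((441 − 440)×101 mod 997) = 440 + 691×101 = 70231.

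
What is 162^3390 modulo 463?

456

By square-and-multiply:
3390 in binary is 110100111110, i.e. 3390 = 2048 + 1024 + 256 + 32 + 16 + 8 + 4 + 2.
162^1 ≡ 162 (mod 463)
162^2 ≡ 162^2 = 26244 ≡ 316 (mod 463)
162^4 ≡ 316^2 = 99856 ≡ 311 (mod 463)
162^8 ≡ 311^2 = 96721 ≡ 417 (mod 463)
162^16 ≡ 417^2 = 173889 ≡ 264 (mod 463)
162^32 ≡ 264^2 = 69696 ≡ 246 (mod 463)
162^64 ≡ 246^2 = 60516 ≡ 326 (mod 463)
162^128 ≡ 326^2 = 106276 ≡ 249 (mod 463)
162^256 ≡ 249^2 = 62001 ≡ 422 (mod 463)
162^512 ≡ 422^2 = 178084 ≡ 292 (mod 463)
162^1024 ≡ 292^2 = 85264 ≡ 72 (mod 463)
162^2048 ≡ 72^2 = 5184 ≡ 91 (mod 463)
162^3390 = 162^2048 * 162^1024 * 162^256 * 162^32 * 162^16 * 162^8 * 162^4 * 162^2 ≡ 91 * 72 * 422 * 246 * 264 * 417 * 311 * 316 (mod 463).
Accumulate the product:
91 * 72 = 6552 ≡ 70
70 * 422 = 29540 ≡ 371
371 * 246 = 91266 ≡ 55
55 * 264 = 14520 ≡ 167
167 * 417 = 69639 ≡ 189
189 * 311 = 58779 ≡ 441
441 * 316 = 139356 ≡ 456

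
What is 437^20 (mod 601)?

437^1 ≡ 437 (mod 601)
437^2 ≡ 437^2 = 190969 ≡ 452 (mod 601)
437^4 ≡ 452^2 = 204304 ≡ 565 (mod 601)
437^8 ≡ 565^2 = 319225 ≡ 94 (mod 601)
437^16 ≡ 94^2 = 8836 ≡ 422 (mod 601)
437^20 = 437^16 · 437^4 ≡ 422 · 565 (mod 601).
422 · 565 = 238430 ≡ 434 (mod 601).

434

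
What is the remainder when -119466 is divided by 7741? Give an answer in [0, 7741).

4390

-119466 = -16·7741 + 4390, so -119466 ≡ 4390 (mod 7741).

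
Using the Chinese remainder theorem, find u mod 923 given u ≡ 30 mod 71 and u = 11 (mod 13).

882

71⁻¹ mod 13: 71*11 ≡ 1 (mod 13), so 71⁻¹ ≡ 11.
u = 30 + 71*((11 − 30)*11 mod 13) = 30 + 71*12 = 882.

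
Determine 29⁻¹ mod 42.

Run the extended Euclidean algorithm:
42 = 1·29 + 13
29 = 2·13 + 3
13 = 4·3 + 1
3 = 3·1 + 0
gcd(29, 42) = 1, so the inverse exists.
Bézout: 1 = 9·42 − 13·29.
So 29⁻¹ ≡ −13 ≡ 29 (mod 42).

29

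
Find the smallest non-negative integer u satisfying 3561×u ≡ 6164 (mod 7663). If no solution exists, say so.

gcd(3561, 7663) = 1, so a unique solution mod 7663 exists.
3561⁻¹ ≡ 6544 (mod 7663).
u ≡ 6544×6164 ≡ 6847 (mod 7663).

6847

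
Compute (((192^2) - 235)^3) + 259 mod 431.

(192)^2 ≡ 229 (mod 431)
229 - 235 = -6 ≡ 425 (mod 431)
(425)^3 ≡ 215 (mod 431)
215 + 259 = 474 ≡ 43 (mod 431)

43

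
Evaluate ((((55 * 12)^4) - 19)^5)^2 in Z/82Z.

55 * 12 = 660 ≡ 4 (mod 82)
(4)^4 ≡ 10 (mod 82)
10 - 19 = -9 ≡ 73 (mod 82)
(73)^5 ≡ 73 (mod 82)
(73)^2 ≡ 81 (mod 82)

81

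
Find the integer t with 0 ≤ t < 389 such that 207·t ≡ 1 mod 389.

Apply the Euclidean algorithm and back-substitute:
389 = 1×207 + 182
207 = 1×182 + 25
182 = 7×25 + 7
25 = 3×7 + 4
7 = 1×4 + 3
4 = 1×3 + 1
3 = 3×1 + 0
gcd(207, 389) = 1, so the inverse exists.
Bézout: 1 = −58×389 + 109×207.
So 207⁻¹ ≡ 109 (mod 389).

109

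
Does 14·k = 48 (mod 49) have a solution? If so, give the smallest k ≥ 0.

gcd(14, 49) = 7, and 7 does not divide 48.
So the congruence has no solution.

no solution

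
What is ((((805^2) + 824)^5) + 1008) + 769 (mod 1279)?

688

(805)^2 ≡ 851 (mod 1279)
851 + 824 = 1675 ≡ 396 (mod 1279)
(396)^5 ≡ 190 (mod 1279)
190 + 1008 = 1198
1198 + 769 = 1967 ≡ 688 (mod 1279)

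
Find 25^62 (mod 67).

9

62 in binary is 111110, i.e. 62 = 32 + 16 + 8 + 4 + 2.
25^1 ≡ 25 (mod 67)
25^2 ≡ 25^2 = 625 ≡ 22 (mod 67)
25^4 ≡ 22^2 = 484 ≡ 15 (mod 67)
25^8 ≡ 15^2 = 225 ≡ 24 (mod 67)
25^16 ≡ 24^2 = 576 ≡ 40 (mod 67)
25^32 ≡ 40^2 = 1600 ≡ 59 (mod 67)
25^62 = 25^32 · 25^16 · 25^8 · 25^4 · 25^2 ≡ 59 · 40 · 24 · 15 · 22 (mod 67).
Accumulate the product:
59 · 40 = 2360 ≡ 15
15 · 24 = 360 ≡ 25
25 · 15 = 375 ≡ 40
40 · 22 = 880 ≡ 9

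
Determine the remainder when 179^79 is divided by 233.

179^1 ≡ 179 (mod 233)
179^2 ≡ 179^2 = 32041 ≡ 120 (mod 233)
179^4 ≡ 120^2 = 14400 ≡ 187 (mod 233)
179^8 ≡ 187^2 = 34969 ≡ 19 (mod 233)
179^16 ≡ 19^2 = 361 ≡ 128 (mod 233)
179^32 ≡ 128^2 = 16384 ≡ 74 (mod 233)
179^64 ≡ 74^2 = 5476 ≡ 117 (mod 233)
179^79 = 179^64 · 179^8 · 179^4 · 179^2 · 179^1 ≡ 117 · 19 · 187 · 120 · 179 (mod 233).
Accumulate the product:
117 · 19 = 2223 ≡ 126
126 · 187 = 23562 ≡ 29
29 · 120 = 3480 ≡ 218
218 · 179 = 39022 ≡ 111

111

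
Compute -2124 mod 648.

-2124 = -4·648 + 468, so -2124 ≡ 468 (mod 648).

468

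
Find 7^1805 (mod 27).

Using repeated squaring:
1805 in binary is 11100001101, i.e. 1805 = 1024 + 512 + 256 + 8 + 4 + 1.
7^1 ≡ 7 (mod 27)
7^2 ≡ 7^2 = 49 ≡ 22 (mod 27)
7^4 ≡ 22^2 = 484 ≡ 25 (mod 27)
7^8 ≡ 25^2 = 625 ≡ 4 (mod 27)
7^16 ≡ 4^2 = 16 (mod 27)
7^32 ≡ 16^2 = 256 ≡ 13 (mod 27)
7^64 ≡ 13^2 = 169 ≡ 7 (mod 27)
7^128 ≡ 7^2 = 49 ≡ 22 (mod 27)
7^256 ≡ 22^2 = 484 ≡ 25 (mod 27)
7^512 ≡ 25^2 = 625 ≡ 4 (mod 27)
7^1024 ≡ 4^2 = 16 (mod 27)
7^1805 = 7^1024 * 7^512 * 7^256 * 7^8 * 7^4 * 7^1 ≡ 16 * 4 * 25 * 4 * 25 * 7 (mod 27).
Accumulate the product:
16 * 4 = 64 ≡ 10
10 * 25 = 250 ≡ 7
7 * 4 = 28 ≡ 1
1 * 25 = 25
25 * 7 = 175 ≡ 13

13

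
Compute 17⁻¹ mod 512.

241

Apply the Euclidean algorithm and back-substitute:
512 = 30*17 + 2
17 = 8*2 + 1
2 = 2*1 + 0
gcd(17, 512) = 1, so the inverse exists.
Back-substitute for 1:
1 = 1*17 − 8*2
  = −8*512 + 241*17
So 17⁻¹ ≡ 241 (mod 512).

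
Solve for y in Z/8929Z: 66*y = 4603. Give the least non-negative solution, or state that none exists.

gcd(66, 8929) = 1, so a unique solution mod 8929 exists.
66⁻¹ ≡ 7982 (mod 8929).
y ≡ 7982*4603 ≡ 7240 (mod 8929).

7240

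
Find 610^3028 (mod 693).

Compute successive squares:
3028 in binary is 101111010100, i.e. 3028 = 2048 + 512 + 256 + 128 + 64 + 16 + 4.
610^1 ≡ 610 (mod 693)
610^2 ≡ 610^2 = 372100 ≡ 652 (mod 693)
610^4 ≡ 652^2 = 425104 ≡ 295 (mod 693)
610^8 ≡ 295^2 = 87025 ≡ 400 (mod 693)
610^16 ≡ 400^2 = 160000 ≡ 610 (mod 693)
610^32 ≡ 610^2 = 372100 ≡ 652 (mod 693)
610^64 ≡ 652^2 = 425104 ≡ 295 (mod 693)
610^128 ≡ 295^2 = 87025 ≡ 400 (mod 693)
610^256 ≡ 400^2 = 160000 ≡ 610 (mod 693)
610^512 ≡ 610^2 = 372100 ≡ 652 (mod 693)
610^1024 ≡ 652^2 = 425104 ≡ 295 (mod 693)
610^2048 ≡ 295^2 = 87025 ≡ 400 (mod 693)
610^3028 = 610^2048 · 610^512 · 610^256 · 610^128 · 610^64 · 610^16 · 610^4 ≡ 400 · 652 · 610 · 400 · 295 · 610 · 295 (mod 693).
Accumulate the product:
400 · 652 = 260800 ≡ 232
232 · 610 = 141520 ≡ 148
148 · 400 = 59200 ≡ 295
295 · 295 = 87025 ≡ 400
400 · 610 = 244000 ≡ 64
64 · 295 = 18880 ≡ 169

169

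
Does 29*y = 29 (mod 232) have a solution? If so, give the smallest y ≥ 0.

gcd(29, 232) = 29, and 29 | 29, so solutions exist.
Divide through by 29: 1*y ≡ 1 (mod 8).
1⁻¹ ≡ 1 (mod 8).
y ≡ 1*1 ≡ 1 (mod 8).
The smallest non-negative solution is y = 1.

1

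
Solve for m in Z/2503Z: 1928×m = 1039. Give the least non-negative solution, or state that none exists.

1796

gcd(1928, 2503) = 1, so a unique solution mod 2503 exists.
1928⁻¹ ≡ 74 (mod 2503).
m ≡ 74×1039 ≡ 1796 (mod 2503).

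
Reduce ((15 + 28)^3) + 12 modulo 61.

15 + 28 = 43
(43)^3 ≡ 24 (mod 61)
24 + 12 = 36

36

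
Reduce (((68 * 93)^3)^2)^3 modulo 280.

68 * 93 = 6324 ≡ 164 (mod 280)
(164)^3 ≡ 104 (mod 280)
(104)^2 ≡ 176 (mod 280)
(176)^3 ≡ 176 (mod 280)

176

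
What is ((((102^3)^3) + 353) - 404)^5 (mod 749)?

139

(102)^3 ≡ 624 (mod 749)
(624)^3 ≡ 267 (mod 749)
267 + 353 = 620
620 - 404 = 216
(216)^5 ≡ 139 (mod 749)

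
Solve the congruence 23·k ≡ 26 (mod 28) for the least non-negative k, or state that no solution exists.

6

gcd(23, 28) = 1, so a unique solution mod 28 exists.
23⁻¹ ≡ 11 (mod 28).
k ≡ 11·26 ≡ 6 (mod 28).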